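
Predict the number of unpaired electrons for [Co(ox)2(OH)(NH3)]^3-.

3 unpaired electrons

Ligand charges: each oxalate is −2; each hydroxide is −1; ammonia is neutral. With an overall charge of −3 the cobalt centre must be in the +2 oxidation state.
Co sits in group 9, so the d-electron count is 9 − 2 = 7.
Counting donor atoms: 2×oxalate (bidentate) → 4 donors; 1×hydroxide (monodentate) → 1 donor; 1×ammonia (monodentate) → 1 donor. Coordination number = 6.
The spin state decides the count: Hydroxide and oxalate are weak-field ligands for a first-row metal, so the complex is high-spin.
An octahedral high-spin d⁷ ion is t₂g⁵e_g², giving 3 unpaired electrons.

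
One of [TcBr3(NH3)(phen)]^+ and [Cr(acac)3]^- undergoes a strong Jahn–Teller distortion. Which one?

[TcBr3(NH3)(phen)]^+: Ligand charges: each bromide is −1; ammonia is neutral; 1,10-phenanthroline is neutral. With an overall charge of +1 the technetium centre must be in the +4 oxidation state. Group 7 minus oxidation state 4 gives a d³ configuration. The d³ configuration leaves the e_g set evenly filled (or empty) — no strong Jahn–Teller driving force.
[Cr(acac)3]^-: Each acetylacetonate is −1; balancing the −1 overall charge requires Cr(II). Group 6 minus oxidation state 2 gives a d⁴ configuration. Acetylacetonate is a weak-field ligand for a first-row metal, so the complex is high-spin. The t₂g³e_g¹ (high-spin) configuration has an unevenly filled e_g set; the Jahn–Teller theorem predicts a tetragonal distortion (typically axial elongation) to lift the degeneracy.

[Cr(acac)3]^-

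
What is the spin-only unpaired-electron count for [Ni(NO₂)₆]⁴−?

Each nitro (N-bound nitrite) is −1; balancing the −4 overall charge requires Ni(II).
Group 10 minus oxidation state 2 gives a d⁸ configuration.
In an octahedral field the d⁸ configuration is t₂g⁶e_g² (only one arrangement possible), giving 2 unpaired electrons.

2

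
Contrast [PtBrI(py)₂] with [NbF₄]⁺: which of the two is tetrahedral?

[NbF₄]⁺

For [PtBrI(py)₂]: Each bromide is −1; each iodide is −1; pyridine is neutral; balancing the 0 overall charge requires Pt(II). Pt sits in group 10, so the d-electron count is 10 − 2 = 8. A 5d d⁸ ion has a large crystal-field splitting; square planar leaves the high-energy d_{x²−y²} orbital empty and maximises CFSE. → square planar.
For [NbF₄]⁺: Summing ligand charges against the +1 overall charge gives an oxidation state of +5 for niobium. Nb sits in group 5, so the d-electron count is 5 − 5 = 0. A d⁰ ion has no crystal-field stabilisation preference between square planar and tetrahedral, so four ligands adopt the sterically favoured tetrahedral geometry. → tetrahedral.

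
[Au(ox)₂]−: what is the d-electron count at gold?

Each oxalate is −2; balancing the −1 overall charge requires Au(III).
Group 11 minus oxidation state 3 gives a d⁸ configuration.

d⁸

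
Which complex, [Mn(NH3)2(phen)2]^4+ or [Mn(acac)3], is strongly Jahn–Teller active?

[Mn(acac)3]

[Mn(NH3)2(phen)2]^4+: Ligand charges: ammonia is neutral; 1,10-phenanthroline is neutral. With an overall charge of +4 the manganese centre must be in the +4 oxidation state. Group 7 minus oxidation state 4 gives a d³ configuration. The d³ configuration leaves the e_g set evenly filled (or empty) — no strong Jahn–Teller driving force.
[Mn(acac)3]: Each acetylacetonate is −1; balancing the 0 overall charge requires Mn(III). Manganese is a group-7 element; Mn(III) is therefore d⁴. Acetylacetonate is a weak-field ligand for a first-row metal, so the complex is high-spin. The t₂g³e_g¹ (high-spin) configuration has an unevenly filled e_g set; the Jahn–Teller theorem predicts a tetragonal distortion (typically axial elongation) to lift the degeneracy.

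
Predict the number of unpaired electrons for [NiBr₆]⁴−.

Each bromide is −1; balancing the −4 overall charge requires Ni(II).
Ni sits in group 10, so the d-electron count is 10 − 2 = 8.
In an octahedral field the d⁸ configuration is t₂g⁶e_g² (only one arrangement possible), giving 2 unpaired electrons.

2 unpaired electrons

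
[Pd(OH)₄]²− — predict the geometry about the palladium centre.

Ligand charges: each hydroxide is −1. With an overall charge of −2 the palladium centre must be in the +2 oxidation state.
Pd sits in group 10, so the d-electron count is 10 − 2 = 8.
With 4 monodentate ligands the coordination number is 4.
A 4d d⁸ ion has a large crystal-field splitting; square planar leaves the high-energy d_{x²−y²} orbital empty and maximises CFSE.

square planar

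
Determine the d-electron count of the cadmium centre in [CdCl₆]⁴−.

d10

Ligand charges: each chloride is −1. With an overall charge of −4 the cadmium centre must be in the +2 oxidation state.
Group 12 minus oxidation state 2 gives a d¹⁰ configuration.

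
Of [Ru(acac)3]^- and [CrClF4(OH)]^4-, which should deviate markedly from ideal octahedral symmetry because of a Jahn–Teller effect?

[Ru(acac)3]^-: Ligand charges: each acetylacetonate is −1. With an overall charge of −1 the ruthenium centre must be in the +2 oxidation state. Ruthenium is a group-8 element; Ru(II) is therefore d⁶. A 4d ion has a large Δₒ and is invariably low-spin. The d⁶ configuration leaves the e_g set evenly filled (or empty) — no strong Jahn–Teller driving force.
[CrClF4(OH)]^4-: Each chloride is −1; each fluoride is −1; each hydroxide is −1; balancing the −4 overall charge requires Cr(II). Chromium is a group-6 element; Cr(II) is therefore d⁴. Chloride, fluoride, and hydroxide are weak-field ligands for a first-row metal, so the complex is high-spin. The t₂g³e_g¹ (high-spin) configuration has an unevenly filled e_g set; the Jahn–Teller theorem predicts a tetragonal distortion (typically axial elongation) to lift the degeneracy.

[CrClF4(OH)]^4-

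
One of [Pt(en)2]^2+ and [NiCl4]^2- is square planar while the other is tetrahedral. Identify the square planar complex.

For [Pt(en)2]^2+: Ethylenediamine is neutral; balancing the +2 overall charge requires Pt(II). Group 10 minus oxidation state 2 gives a d⁸ configuration. A 5d d⁸ ion has a large crystal-field splitting; square planar leaves the high-energy d_{x²−y²} orbital empty and maximises CFSE. → square planar.
For [NiCl4]^2-: Ligand charges: each chloride is −1. With an overall charge of −2 the nickel centre must be in the +2 oxidation state. Group 10 minus oxidation state 2 gives a d⁸ configuration. Chloride is a weak-field ligand. With weak-field ligands the CFSE gain from square planar is small, so a 3d d⁸ ion takes the sterically preferred tetrahedral geometry. → tetrahedral.

[Pt(en)2]^2+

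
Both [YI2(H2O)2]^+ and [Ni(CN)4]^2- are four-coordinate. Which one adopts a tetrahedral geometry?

[YI2(H2O)2]^+

For [YI2(H2O)2]^+: Each iodide is −1; water is neutral; balancing the +1 overall charge requires Y(III). Y sits in group 3, so the d-electron count is 3 − 3 = 0. A d⁰ ion has no crystal-field stabilisation preference between square planar and tetrahedral, so four ligands adopt the sterically favoured tetrahedral geometry. → tetrahedral.
For [Ni(CN)4]^2-: Each cyanide is −1; balancing the −2 overall charge requires Ni(II). Ni sits in group 10, so the d-electron count is 10 − 2 = 8. Cyanide is a strong-field ligand (high in the spectrochemical series). A 3d d⁸ ion with strong-field ligands gains enough CFSE to favour square planar over tetrahedral. → square planar.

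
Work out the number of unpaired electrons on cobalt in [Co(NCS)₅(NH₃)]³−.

Each isothiocyanate is −1; ammonia is neutral; balancing the −3 overall charge requires Co(II).
Co sits in group 9, so the d-electron count is 9 − 2 = 7.
The spin state decides the count: Isothiocyanate is a weak-field ligand for a first-row metal, so the complex is high-spin.
An octahedral high-spin d⁷ ion is t₂g⁵e_g², giving 3 unpaired electrons.

3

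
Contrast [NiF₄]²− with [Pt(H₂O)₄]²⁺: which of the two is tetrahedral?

For [NiF₄]²−: Ligand charges: each fluoride is −1. With an overall charge of −2 the nickel centre must be in the +2 oxidation state. Ni sits in group 10, so the d-electron count is 10 − 2 = 8. Fluoride is a weak-field ligand. With weak-field ligands the CFSE gain from square planar is small, so a 3d d⁸ ion takes the sterically preferred tetrahedral geometry. → tetrahedral.
For [Pt(H₂O)₄]²⁺: Summing ligand charges against the +2 overall charge gives an oxidation state of +2 for platinum. Group 10 minus oxidation state 2 gives a d⁸ configuration. A 5d d⁸ ion has a large crystal-field splitting; square planar leaves the high-energy d_{x²−y²} orbital empty and maximises CFSE. → square planar.

[NiF₄]²−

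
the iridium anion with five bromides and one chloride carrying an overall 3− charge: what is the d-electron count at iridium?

Each bromide is −1; each chloride is −1; balancing the −3 overall charge requires Ir(III).
Ir sits in group 9, so the d-electron count is 9 − 3 = 6.

d⁶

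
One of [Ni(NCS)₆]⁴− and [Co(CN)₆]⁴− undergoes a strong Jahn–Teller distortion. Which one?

[Ni(NCS)₆]⁴−: Summing ligand charges against the −4 overall charge gives an oxidation state of +2 for nickel. Group 10 minus oxidation state 2 gives a d⁸ configuration. The d⁸ configuration leaves the e_g set evenly filled (or empty) — no strong Jahn–Teller driving force.
[Co(CN)₆]⁴−: Summing ligand charges against the −4 overall charge gives an oxidation state of +2 for cobalt. Cobalt is a group-9 element; Co(II) is therefore d⁷. Cyanide is a strong-field ligand (high in the spectrochemical series) for a first-row metal, so the complex is low-spin. The t₂g⁶e_g¹ (low-spin) configuration has an unevenly filled e_g set; the Jahn–Teller theorem predicts a tetragonal distortion (typically axial elongation) to lift the degeneracy.

[Co(CN)₆]⁴−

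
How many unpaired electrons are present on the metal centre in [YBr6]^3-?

Each bromide is −1; balancing the −3 overall charge requires Y(III).
Group 3 minus oxidation state 3 gives a d⁰ configuration.
In an octahedral field the d⁰ configuration is t₂g⁰e_g⁰, giving 0 unpaired electrons.

0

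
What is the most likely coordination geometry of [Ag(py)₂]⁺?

Summing ligand charges against the +1 overall charge gives an oxidation state of +1 for silver.
Ag sits in group 11, so the d-electron count is 11 − 1 = 10.
Coordination number: 2.
A d¹⁰ ion with only two ligands adopts a linear arrangement (sp hybridisation; no CFSE preference).

linear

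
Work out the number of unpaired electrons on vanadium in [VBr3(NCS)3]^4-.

Summing ligand charges against the −4 overall charge gives an oxidation state of +2 for vanadium.
Vanadium is a group-5 element; V(II) is therefore d³.
In an octahedral field the d³ configuration is t₂g³e_g⁰ (only one arrangement possible), giving 3 unpaired electrons.

3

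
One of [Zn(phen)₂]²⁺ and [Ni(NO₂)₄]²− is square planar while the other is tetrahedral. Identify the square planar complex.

For [Zn(phen)₂]²⁺: Ligand charges: 1,10-phenanthroline is neutral. With an overall charge of +2 the zinc centre must be in the +2 oxidation state. Zn sits in group 12, so the d-electron count is 12 − 2 = 10. A d¹⁰ ion has no crystal-field stabilisation preference between square planar and tetrahedral, so four ligands adopt the sterically favoured tetrahedral geometry. → tetrahedral.
For [Ni(NO₂)₄]²−: Ligand charges: each nitro (N-bound nitrite) is −1. With an overall charge of −2 the nickel centre must be in the +2 oxidation state. Ni sits in group 10, so the d-electron count is 10 − 2 = 8. Nitro (N-bound nitrite) is a strong-field ligand (high in the spectrochemical series). A 3d d⁸ ion with strong-field ligands gains enough CFSE to favour square planar over tetrahedral. → square planar.

[Ni(NO₂)₄]²−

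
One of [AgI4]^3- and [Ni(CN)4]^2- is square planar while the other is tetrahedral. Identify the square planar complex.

For [AgI4]^3-: Summing ligand charges against the −3 overall charge gives an oxidation state of +1 for silver. Silver is a group-11 element; Ag(I) is therefore d¹⁰. A d¹⁰ ion has no crystal-field stabilisation preference between square planar and tetrahedral, so four ligands adopt the sterically favoured tetrahedral geometry. → tetrahedral.
For [Ni(CN)4]^2-: Summing ligand charges against the −2 overall charge gives an oxidation state of +2 for nickel. Nickel is a group-10 element; Ni(II) is therefore d⁸. Cyanide is a strong-field ligand (high in the spectrochemical series). A 3d d⁸ ion with strong-field ligands gains enough CFSE to favour square planar over tetrahedral. → square planar.

[Ni(CN)4]^2-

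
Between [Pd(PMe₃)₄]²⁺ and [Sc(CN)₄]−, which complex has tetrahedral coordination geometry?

[Sc(CN)₄]−

For [Pd(PMe₃)₄]²⁺: Ligand charges: trimethylphosphine is neutral. With an overall charge of +2 the palladium centre must be in the +2 oxidation state. Palladium is a group-10 element; Pd(II) is therefore d⁸. A 4d d⁸ ion has a large crystal-field splitting; square planar leaves the high-energy d_{x²−y²} orbital empty and maximises CFSE. → square planar.
For [Sc(CN)₄]−: Ligand charges: each cyanide is −1. With an overall charge of −1 the scandium centre must be in the +3 oxidation state. Scandium is a group-3 element; Sc(III) is therefore d⁰. A d⁰ ion has no crystal-field stabilisation preference between square planar and tetrahedral, so four ligands adopt the sterically favoured tetrahedral geometry. → tetrahedral.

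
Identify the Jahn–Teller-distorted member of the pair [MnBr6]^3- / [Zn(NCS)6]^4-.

[MnBr6]^3-: Ligand charges: each bromide is −1. With an overall charge of −3 the manganese centre must be in the +3 oxidation state. Mn sits in group 7, so the d-electron count is 7 − 3 = 4. Bromide is a weak-field ligand for a first-row metal, so the complex is high-spin. The t₂g³e_g¹ (high-spin) configuration has an unevenly filled e_g set; the Jahn–Teller theorem predicts a tetragonal distortion (typically axial elongation) to lift the degeneracy.
[Zn(NCS)6]^4-: Each isothiocyanate is −1; balancing the −4 overall charge requires Zn(II). Zinc is a group-12 element; Zn(II) is therefore d¹⁰. The d¹⁰ configuration leaves the e_g set evenly filled (or empty) — no strong Jahn–Teller driving force.

[MnBr6]^3-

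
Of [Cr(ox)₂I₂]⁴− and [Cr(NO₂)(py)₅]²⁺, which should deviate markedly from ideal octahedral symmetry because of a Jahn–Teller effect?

[Cr(ox)₂I₂]⁴−: Summing ligand charges against the −4 overall charge gives an oxidation state of +2 for chromium. Chromium is a group-6 element; Cr(II) is therefore d⁴. Iodide and oxalate are weak-field ligands for a first-row metal, so the complex is high-spin. The t₂g³e_g¹ (high-spin) configuration has an unevenly filled e_g set; the Jahn–Teller theorem predicts a tetragonal distortion (typically axial elongation) to lift the degeneracy.
[Cr(NO₂)(py)₅]²⁺: Each nitro (N-bound nitrite) is −1; pyridine is neutral; balancing the +2 overall charge requires Cr(III). Cr sits in group 6, so the d-electron count is 6 − 3 = 3. The d³ configuration leaves the e_g set evenly filled (or empty) — no strong Jahn–Teller driving force.

[Cr(ox)₂I₂]⁴−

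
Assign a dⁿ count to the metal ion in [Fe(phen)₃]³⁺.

Ligand charges: 1,10-phenanthroline is neutral. With an overall charge of +3 the iron centre must be in the +3 oxidation state.
Fe sits in group 8, so the d-electron count is 8 − 3 = 5.

d5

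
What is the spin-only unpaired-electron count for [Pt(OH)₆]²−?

0

Each hydroxide is −1; balancing the −2 overall charge requires Pt(IV).
Pt sits in group 10, so the d-electron count is 10 − 4 = 6.
The spin state decides the count: a 5d ion has a large Δₒ and is invariably low-spin.
An octahedral low-spin d⁶ ion is t₂g⁶e_g⁰, giving 0 unpaired electrons.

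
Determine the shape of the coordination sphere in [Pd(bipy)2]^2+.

square planar

2,2′-bipyridine is neutral; balancing the +2 overall charge requires Pd(II).
Palladium is a group-10 element; Pd(II) is therefore d⁸.
Counting donor atoms: 2×2,2′-bipyridine (bidentate) → 4 donors. Coordination number = 4.
A 4d d⁸ ion has a large crystal-field splitting; square planar leaves the high-energy d_{x²−y²} orbital empty and maximises CFSE.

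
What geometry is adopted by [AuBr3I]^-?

square planar

Ligand charges: each bromide is −1; each iodide is −1. With an overall charge of −1 the gold centre must be in the +3 oxidation state.
Au sits in group 11, so the d-electron count is 11 − 3 = 8.
Coordination number: 4.
A 5d d⁸ ion has a large crystal-field splitting; square planar leaves the high-energy d_{x²−y²} orbital empty and maximises CFSE.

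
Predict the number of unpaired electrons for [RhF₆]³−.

Each fluoride is −1; balancing the −3 overall charge requires Rh(III).
Group 9 minus oxidation state 3 gives a d⁶ configuration.
The spin state decides the count: a 4d ion has a large Δₒ and is invariably low-spin.
An octahedral low-spin d⁶ ion is t₂g⁶e_g⁰, giving 0 unpaired electrons.

0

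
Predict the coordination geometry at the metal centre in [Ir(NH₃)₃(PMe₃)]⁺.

square planar

Summing ligand charges against the +1 overall charge gives an oxidation state of +1 for iridium.
Iridium is a group-9 element; Ir(I) is therefore d⁸.
With 4 monodentate ligands the coordination number is 4.
A 5d d⁸ ion has a large crystal-field splitting; square planar leaves the high-energy d_{x²−y²} orbital empty and maximises CFSE.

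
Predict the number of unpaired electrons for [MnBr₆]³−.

4

Each bromide is −1; balancing the −3 overall charge requires Mn(III).
Manganese is a group-7 element; Mn(III) is therefore d⁴.
The spin state decides the count: Bromide is a weak-field ligand for a first-row metal, so the complex is high-spin.
An octahedral high-spin d⁴ ion is t₂g³e_g¹, giving 4 unpaired electrons.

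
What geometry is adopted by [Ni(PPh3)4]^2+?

square planar

Ligand charges: triphenylphosphine is neutral. With an overall charge of +2 the nickel centre must be in the +2 oxidation state.
Group 10 minus oxidation state 2 gives a d⁸ configuration.
With 4 monodentate ligands the coordination number is 4.
Triphenylphosphine is a strong-field ligand (high in the spectrochemical series).
A 3d d⁸ ion with strong-field ligands gains enough CFSE to favour square planar over tetrahedral.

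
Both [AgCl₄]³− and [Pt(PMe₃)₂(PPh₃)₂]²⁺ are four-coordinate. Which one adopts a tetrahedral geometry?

For [AgCl₄]³−: Ligand charges: each chloride is −1. With an overall charge of −3 the silver centre must be in the +1 oxidation state. Silver is a group-11 element; Ag(I) is therefore d¹⁰. A d¹⁰ ion has no crystal-field stabilisation preference between square planar and tetrahedral, so four ligands adopt the sterically favoured tetrahedral geometry. → tetrahedral.
For [Pt(PMe₃)₂(PPh₃)₂]²⁺: Summing ligand charges against the +2 overall charge gives an oxidation state of +2 for platinum. Pt sits in group 10, so the d-electron count is 10 − 2 = 8. A 5d d⁸ ion has a large crystal-field splitting; square planar leaves the high-energy d_{x²−y²} orbital empty and maximises CFSE. → square planar.

[AgCl₄]³−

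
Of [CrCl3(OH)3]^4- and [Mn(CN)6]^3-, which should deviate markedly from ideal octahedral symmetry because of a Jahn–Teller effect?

[CrCl3(OH)3]^4-: Ligand charges: each chloride is −1; each hydroxide is −1. With an overall charge of −4 the chromium centre must be in the +2 oxidation state. Chromium is a group-6 element; Cr(II) is therefore d⁴. Chloride and hydroxide are weak-field ligands for a first-row metal, so the complex is high-spin. The t₂g³e_g¹ (high-spin) configuration has an unevenly filled e_g set; the Jahn–Teller theorem predicts a tetragonal distortion (typically axial elongation) to lift the degeneracy.
[Mn(CN)6]^3-: Ligand charges: each cyanide is −1. With an overall charge of −3 the manganese centre must be in the +3 oxidation state. Mn sits in group 7, so the d-electron count is 7 − 3 = 4. Cyanide is a strong-field ligand (high in the spectrochemical series) for a first-row metal, so the complex is low-spin. The d⁴ configuration leaves the e_g set evenly filled (or empty) — no strong Jahn–Teller driving force.

[CrCl3(OH)3]^4-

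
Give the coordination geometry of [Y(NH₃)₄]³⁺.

Ligand charges: ammonia is neutral. With an overall charge of +3 the yttrium centre must be in the +3 oxidation state.
Y sits in group 3, so the d-electron count is 3 − 3 = 0.
With 4 monodentate ligands the coordination number is 4.
A d⁰ ion has no crystal-field stabilisation preference between square planar and tetrahedral, so four ligands adopt the sterically favoured tetrahedral geometry.

tetrahedral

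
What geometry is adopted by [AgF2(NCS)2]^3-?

Summing ligand charges against the −3 overall charge gives an oxidation state of +1 for silver.
Ag sits in group 11, so the d-electron count is 11 − 1 = 10.
With 4 monodentate ligands the coordination number is 4.
A d¹⁰ ion has no crystal-field stabilisation preference between square planar and tetrahedral, so four ligands adopt the sterically favoured tetrahedral geometry.

tetrahedral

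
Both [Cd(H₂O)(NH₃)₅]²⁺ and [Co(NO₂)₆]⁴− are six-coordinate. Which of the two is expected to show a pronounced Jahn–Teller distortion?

[Co(NO₂)₆]⁴−

[Cd(H₂O)(NH₃)₅]²⁺: Ligand charges: water is neutral; ammonia is neutral. With an overall charge of +2 the cadmium centre must be in the +2 oxidation state. Cd sits in group 12, so the d-electron count is 12 − 2 = 10. The d¹⁰ configuration leaves the e_g set evenly filled (or empty) — no strong Jahn–Teller driving force.
[Co(NO₂)₆]⁴−: Ligand charges: each nitro (N-bound nitrite) is −1. With an overall charge of −4 the cobalt centre must be in the +2 oxidation state. Cobalt is a group-9 element; Co(II) is therefore d⁷. Nitro (N-bound nitrite) is a strong-field ligand (high in the spectrochemical series) for a first-row metal, so the complex is low-spin. The t₂g⁶e_g¹ (low-spin) configuration has an unevenly filled e_g set; the Jahn–Teller theorem predicts a tetragonal distortion (typically axial elongation) to lift the degeneracy.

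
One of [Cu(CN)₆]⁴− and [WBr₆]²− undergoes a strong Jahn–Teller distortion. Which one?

[Cu(CN)₆]⁴−: Each cyanide is −1; balancing the −4 overall charge requires Cu(II). Cu sits in group 11, so the d-electron count is 11 − 2 = 9. The t₂g⁶e_g³ configuration has an unevenly filled e_g set; the Jahn–Teller theorem predicts a tetragonal distortion (typically axial elongation) to lift the degeneracy.
[WBr₆]²−: Summing ligand charges against the −2 overall charge gives an oxidation state of +4 for tungsten. Tungsten is a group-6 element; W(IV) is therefore d². The d² configuration leaves the e_g set evenly filled (or empty) — no strong Jahn–Teller driving force.

[Cu(CN)₆]⁴−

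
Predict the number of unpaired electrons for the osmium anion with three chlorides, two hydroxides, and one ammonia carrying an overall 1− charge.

Summing ligand charges against the −1 overall charge gives an oxidation state of +4 for osmium.
Os sits in group 8, so the d-electron count is 8 − 4 = 4.
The spin state decides the count: a 5d ion has a large Δₒ and is invariably low-spin.
An octahedral low-spin d⁴ ion is t₂g⁴e_g⁰, giving 2 unpaired electrons.

2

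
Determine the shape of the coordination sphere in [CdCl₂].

linear

Ligand charges: each chloride is −1. With an overall charge of 0 the cadmium centre must be in the +2 oxidation state.
Cadmium is a group-12 element; Cd(II) is therefore d¹⁰.
With 2 monodentate ligands the coordination number is 2.
A d¹⁰ ion with only two ligands adopts a linear arrangement (sp hybridisation; no CFSE preference).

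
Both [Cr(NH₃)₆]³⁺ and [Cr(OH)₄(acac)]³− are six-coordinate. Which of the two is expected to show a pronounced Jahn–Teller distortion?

[Cr(OH)₄(acac)]³−

[Cr(NH₃)₆]³⁺: Ammonia is neutral; balancing the +3 overall charge requires Cr(III). Group 6 minus oxidation state 3 gives a d³ configuration. The d³ configuration leaves the e_g set evenly filled (or empty) — no strong Jahn–Teller driving force.
[Cr(OH)₄(acac)]³−: Each hydroxide is −1; each acetylacetonate is −1; balancing the −3 overall charge requires Cr(II). Group 6 minus oxidation state 2 gives a d⁴ configuration. Acetylacetonate and hydroxide are weak-field ligands for a first-row metal, so the complex is high-spin. The t₂g³e_g¹ (high-spin) configuration has an unevenly filled e_g set; the Jahn–Teller theorem predicts a tetragonal distortion (typically axial elongation) to lift the degeneracy.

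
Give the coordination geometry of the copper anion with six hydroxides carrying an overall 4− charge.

Ligand charges: each hydroxide is −1. With an overall charge of −4 the copper centre must be in the +2 oxidation state.
Copper is a group-11 element; Cu(II) is therefore d⁹.
Coordination number: 6.
Six donors around a single metal centre give an octahedral coordination sphere.

octahedral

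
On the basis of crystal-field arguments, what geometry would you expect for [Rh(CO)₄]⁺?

Summing ligand charges against the +1 overall charge gives an oxidation state of +1 for rhodium.
Rhodium is a group-9 element; Rh(I) is therefore d⁸.
Coordination number: 4.
A 4d d⁸ ion has a large crystal-field splitting; square planar leaves the high-energy d_{x²−y²} orbital empty and maximises CFSE.

square planar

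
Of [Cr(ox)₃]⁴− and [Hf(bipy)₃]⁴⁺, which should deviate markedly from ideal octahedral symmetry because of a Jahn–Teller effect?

[Cr(ox)₃]⁴−

[Cr(ox)₃]⁴−: Ligand charges: each oxalate is −2. With an overall charge of −4 the chromium centre must be in the +2 oxidation state. Chromium is a group-6 element; Cr(II) is therefore d⁴. Oxalate is a weak-field ligand for a first-row metal, so the complex is high-spin. The t₂g³e_g¹ (high-spin) configuration has an unevenly filled e_g set; the Jahn–Teller theorem predicts a tetragonal distortion (typically axial elongation) to lift the degeneracy.
[Hf(bipy)₃]⁴⁺: Ligand charges: 2,2′-bipyridine is neutral. With an overall charge of +4 the hafnium centre must be in the +4 oxidation state. Hafnium is a group-4 element; Hf(IV) is therefore d⁰. The d⁰ configuration leaves the e_g set evenly filled (or empty) — no strong Jahn–Teller driving force.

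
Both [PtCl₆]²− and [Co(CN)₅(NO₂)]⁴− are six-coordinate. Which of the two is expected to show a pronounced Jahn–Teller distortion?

[Co(CN)₅(NO₂)]⁴−

[PtCl₆]²−: Ligand charges: each chloride is −1. With an overall charge of −2 the platinum centre must be in the +4 oxidation state. Pt sits in group 10, so the d-electron count is 10 − 4 = 6. A 5d ion has a large Δₒ and is invariably low-spin. The d⁶ configuration leaves the e_g set evenly filled (or empty) — no strong Jahn–Teller driving force.
[Co(CN)₅(NO₂)]⁴−: Each cyanide is −1; each nitro (N-bound nitrite) is −1; balancing the −4 overall charge requires Co(II). Cobalt is a group-9 element; Co(II) is therefore d⁷. Cyanide and nitro (N-bound nitrite) are strong-field ligands (high in the spectrochemical series) for a first-row metal, so the complex is low-spin. The t₂g⁶e_g¹ (low-spin) configuration has an unevenly filled e_g set; the Jahn–Teller theorem predicts a tetragonal distortion (typically axial elongation) to lift the degeneracy.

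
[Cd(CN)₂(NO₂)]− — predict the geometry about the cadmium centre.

Each cyanide is −1; each nitro (N-bound nitrite) is −1; balancing the −1 overall charge requires Cd(II).
Cadmium is a group-12 element; Cd(II) is therefore d¹⁰.
Coordination number: 3.
Three ligands around a d¹⁰ centre minimise repulsion in a trigonal-planar arrangement.

trigonal planar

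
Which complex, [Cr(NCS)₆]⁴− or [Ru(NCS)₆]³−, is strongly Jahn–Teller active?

[Cr(NCS)₆]⁴−: Summing ligand charges against the −4 overall charge gives an oxidation state of +2 for chromium. Group 6 minus oxidation state 2 gives a d⁴ configuration. Isothiocyanate is a weak-field ligand for a first-row metal, so the complex is high-spin. The t₂g³e_g¹ (high-spin) configuration has an unevenly filled e_g set; the Jahn–Teller theorem predicts a tetragonal distortion (typically axial elongation) to lift the degeneracy.
[Ru(NCS)₆]³−: Ligand charges: each isothiocyanate is −1. With an overall charge of −3 the ruthenium centre must be in the +3 oxidation state. Ruthenium is a group-8 element; Ru(III) is therefore d⁵. A 4d ion has a large Δₒ and is invariably low-spin. The d⁵ configuration leaves the e_g set evenly filled (or empty) — no strong Jahn–Teller driving force.

[Cr(NCS)₆]⁴−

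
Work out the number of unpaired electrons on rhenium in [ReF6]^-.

2

Summing ligand charges against the −1 overall charge gives an oxidation state of +5 for rhenium.
Re sits in group 7, so the d-electron count is 7 − 5 = 2.
In an octahedral field the d² configuration is t₂g²e_g⁰ (only one arrangement possible), giving 2 unpaired electrons.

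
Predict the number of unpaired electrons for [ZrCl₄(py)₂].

0

Summing ligand charges against the 0 overall charge gives an oxidation state of +4 for zirconium.
Zr sits in group 4, so the d-electron count is 4 − 4 = 0.
In an octahedral field the d⁰ configuration is t₂g⁰e_g⁰, giving 0 unpaired electrons.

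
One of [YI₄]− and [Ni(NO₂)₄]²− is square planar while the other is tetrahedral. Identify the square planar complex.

[Ni(NO₂)₄]²−

For [YI₄]−: Ligand charges: each iodide is −1. With an overall charge of −1 the yttrium centre must be in the +3 oxidation state. Group 3 minus oxidation state 3 gives a d⁰ configuration. A d⁰ ion has no crystal-field stabilisation preference between square planar and tetrahedral, so four ligands adopt the sterically favoured tetrahedral geometry. → tetrahedral.
For [Ni(NO₂)₄]²−: Summing ligand charges against the −2 overall charge gives an oxidation state of +2 for nickel. Ni sits in group 10, so the d-electron count is 10 − 2 = 8. Nitro (N-bound nitrite) is a strong-field ligand (high in the spectrochemical series). A 3d d⁸ ion with strong-field ligands gains enough CFSE to favour square planar over tetrahedral. → square planar.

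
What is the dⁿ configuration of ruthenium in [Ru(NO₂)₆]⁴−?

d6

Each nitro (N-bound nitrite) is −1; balancing the −4 overall charge requires Ru(II).
Ru sits in group 8, so the d-electron count is 8 − 2 = 6.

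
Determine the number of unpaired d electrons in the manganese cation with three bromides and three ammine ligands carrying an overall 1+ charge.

Ligand charges: each bromide is −1; ammonia is neutral. With an overall charge of +1 the manganese centre must be in the +4 oxidation state.
Manganese is a group-7 element; Mn(IV) is therefore d³.
In an octahedral field the d³ configuration is t₂g³e_g⁰ (only one arrangement possible), giving 3 unpaired electrons.

3 unpaired electrons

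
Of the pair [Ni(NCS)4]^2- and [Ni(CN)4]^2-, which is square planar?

[Ni(CN)4]^2-

For [Ni(NCS)4]^2-: Summing ligand charges against the −2 overall charge gives an oxidation state of +2 for nickel. Group 10 minus oxidation state 2 gives a d⁸ configuration. Isothiocyanate is a weak-field ligand. With weak-field ligands the CFSE gain from square planar is small, so a 3d d⁸ ion takes the sterically preferred tetrahedral geometry. → tetrahedral.
For [Ni(CN)4]^2-: Ligand charges: each cyanide is −1. With an overall charge of −2 the nickel centre must be in the +2 oxidation state. Nickel is a group-10 element; Ni(II) is therefore d⁸. Cyanide is a strong-field ligand (high in the spectrochemical series). A 3d d⁸ ion with strong-field ligands gains enough CFSE to favour square planar over tetrahedral. → square planar.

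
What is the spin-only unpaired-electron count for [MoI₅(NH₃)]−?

Summing ligand charges against the −1 overall charge gives an oxidation state of +4 for molybdenum.
Molybdenum is a group-6 element; Mo(IV) is therefore d².
In an octahedral field the d² configuration is t₂g²e_g⁰ (only one arrangement possible), giving 2 unpaired electrons.

2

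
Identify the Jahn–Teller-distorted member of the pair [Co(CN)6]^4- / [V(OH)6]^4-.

[Co(CN)6]^4-: Each cyanide is −1; balancing the −4 overall charge requires Co(II). Cobalt is a group-9 element; Co(II) is therefore d⁷. Cyanide is a strong-field ligand (high in the spectrochemical series) for a first-row metal, so the complex is low-spin. The t₂g⁶e_g¹ (low-spin) configuration has an unevenly filled e_g set; the Jahn–Teller theorem predicts a tetragonal distortion (typically axial elongation) to lift the degeneracy.
[V(OH)6]^4-: Ligand charges: each hydroxide is −1. With an overall charge of −4 the vanadium centre must be in the +2 oxidation state. Group 5 minus oxidation state 2 gives a d³ configuration. The d³ configuration leaves the e_g set evenly filled (or empty) — no strong Jahn–Teller driving force.

[Co(CN)6]^4-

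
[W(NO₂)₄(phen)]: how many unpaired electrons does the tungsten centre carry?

Ligand charges: each nitro (N-bound nitrite) is −1; 1,10-phenanthroline is neutral. With an overall charge of 0 the tungsten centre must be in the +4 oxidation state.
Tungsten is a group-6 element; W(IV) is therefore d².
Counting donor atoms: 4×nitro (N-bound nitrite) (monodentate) → 4 donors; 1×1,10-phenanthroline (bidentate) → 2 donors. Coordination number = 6.
In an octahedral field the d² configuration is t₂g²e_g⁰ (only one arrangement possible), giving 2 unpaired electrons.

2 unpaired electrons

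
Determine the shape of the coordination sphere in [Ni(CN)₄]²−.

Ligand charges: each cyanide is −1. With an overall charge of −2 the nickel centre must be in the +2 oxidation state.
Group 10 minus oxidation state 2 gives a d⁸ configuration.
With 4 monodentate ligands the coordination number is 4.
Cyanide is a strong-field ligand (high in the spectrochemical series).
A 3d d⁸ ion with strong-field ligands gains enough CFSE to favour square planar over tetrahedral.

square planar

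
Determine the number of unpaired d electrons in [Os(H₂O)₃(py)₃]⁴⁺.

Ligand charges: water is neutral; pyridine is neutral. With an overall charge of +4 the osmium centre must be in the +4 oxidation state.
Osmium is a group-8 element; Os(IV) is therefore d⁴.
The spin state decides the count: a 5d ion has a large Δₒ and is invariably low-spin.
An octahedral low-spin d⁴ ion is t₂g⁴e_g⁰, giving 2 unpaired electrons.

2 unpaired electrons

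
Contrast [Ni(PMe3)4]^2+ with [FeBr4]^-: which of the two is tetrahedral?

[FeBr4]^-

For [Ni(PMe3)4]^2+: Ligand charges: trimethylphosphine is neutral. With an overall charge of +2 the nickel centre must be in the +2 oxidation state. Nickel is a group-10 element; Ni(II) is therefore d⁸. Trimethylphosphine is a strong-field ligand (high in the spectrochemical series). A 3d d⁸ ion with strong-field ligands gains enough CFSE to favour square planar over tetrahedral. → square planar.
For [FeBr4]^-: Each bromide is −1; balancing the −1 overall charge requires Fe(III). Group 8 minus oxidation state 3 gives a d⁵ configuration. A high-spin d⁵ ion has zero CFSE in either geometry, so four ligands adopt the sterically favoured tetrahedral geometry. → tetrahedral.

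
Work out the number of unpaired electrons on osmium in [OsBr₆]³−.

1

Ligand charges: each bromide is −1. With an overall charge of −3 the osmium centre must be in the +3 oxidation state.
Osmium is a group-8 element; Os(III) is therefore d⁵.
The spin state decides the count: a 5d ion has a large Δₒ and is invariably low-spin.
An octahedral low-spin d⁵ ion is t₂g⁵e_g⁰, giving 1 unpaired electron.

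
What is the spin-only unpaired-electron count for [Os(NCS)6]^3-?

Summing ligand charges against the −3 overall charge gives an oxidation state of +3 for osmium.
Os sits in group 8, so the d-electron count is 8 − 3 = 5.
The spin state decides the count: a 5d ion has a large Δₒ and is invariably low-spin.
An octahedral low-spin d⁵ ion is t₂g⁵e_g⁰, giving 1 unpaired electron.

1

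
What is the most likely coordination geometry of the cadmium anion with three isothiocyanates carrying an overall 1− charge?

trigonal planar

Ligand charges: each isothiocyanate is −1. With an overall charge of −1 the cadmium centre must be in the +2 oxidation state.
Cd sits in group 12, so the d-electron count is 12 − 2 = 10.
With 3 monodentate ligands the coordination number is 3.
Three ligands around a d¹⁰ centre minimise repulsion in a trigonal-planar arrangement.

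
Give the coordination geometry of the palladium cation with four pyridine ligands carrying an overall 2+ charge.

square planar

Pyridine is neutral; balancing the +2 overall charge requires Pd(II).
Palladium is a group-10 element; Pd(II) is therefore d⁸.
With 4 monodentate ligands the coordination number is 4.
A 4d d⁸ ion has a large crystal-field splitting; square planar leaves the high-energy d_{x²−y²} orbital empty and maximises CFSE.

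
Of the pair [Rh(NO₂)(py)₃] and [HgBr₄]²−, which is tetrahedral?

For [Rh(NO₂)(py)₃]: Summing ligand charges against the 0 overall charge gives an oxidation state of +1 for rhodium. Group 9 minus oxidation state 1 gives a d⁸ configuration. A 4d d⁸ ion has a large crystal-field splitting; square planar leaves the high-energy d_{x²−y²} orbital empty and maximises CFSE. → square planar.
For [HgBr₄]²−: Each bromide is −1; balancing the −2 overall charge requires Hg(II). Group 12 minus oxidation state 2 gives a d¹⁰ configuration. A d¹⁰ ion has no crystal-field stabilisation preference between square planar and tetrahedral, so four ligands adopt the sterically favoured tetrahedral geometry. → tetrahedral.

[HgBr₄]²−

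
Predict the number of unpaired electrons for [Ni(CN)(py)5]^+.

2 unpaired electrons

Summing ligand charges against the +1 overall charge gives an oxidation state of +2 for nickel.
Nickel is a group-10 element; Ni(II) is therefore d⁸.
In an octahedral field the d⁸ configuration is t₂g⁶e_g² (only one arrangement possible), giving 2 unpaired electrons.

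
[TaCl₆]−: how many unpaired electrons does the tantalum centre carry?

0

Ligand charges: each chloride is −1. With an overall charge of −1 the tantalum centre must be in the +5 oxidation state.
Tantalum is a group-5 element; Ta(V) is therefore d⁰.
In an octahedral field the d⁰ configuration is t₂g⁰e_g⁰, giving 0 unpaired electrons.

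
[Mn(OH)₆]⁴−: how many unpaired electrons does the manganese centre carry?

Each hydroxide is −1; balancing the −4 overall charge requires Mn(II).
Manganese is a group-7 element; Mn(II) is therefore d⁵.
The spin state decides the count: Hydroxide is a weak-field ligand for a first-row metal, so the complex is high-spin.
An octahedral high-spin d⁵ ion is t₂g³e_g², giving 5 unpaired electrons.

5 unpaired electrons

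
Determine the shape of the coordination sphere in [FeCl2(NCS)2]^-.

tetrahedral

Each chloride is −1; each isothiocyanate is −1; balancing the −1 overall charge requires Fe(III).
Iron is a group-8 element; Fe(III) is therefore d⁵.
Coordination number: 4.
Chloride and isothiocyanate are weak-field ligands.
A high-spin d⁵ ion has zero CFSE in either geometry, so four ligands adopt the sterically favoured tetrahedral geometry.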